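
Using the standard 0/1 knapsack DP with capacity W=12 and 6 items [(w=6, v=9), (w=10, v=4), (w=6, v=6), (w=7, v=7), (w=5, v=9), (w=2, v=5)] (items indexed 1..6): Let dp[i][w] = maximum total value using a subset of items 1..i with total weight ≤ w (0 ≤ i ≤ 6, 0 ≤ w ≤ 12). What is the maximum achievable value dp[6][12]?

18

i\w   0   1   2   3   4   5   6   7   8   9  10  11  12
  0   0   0   0   0   0   0   0   0   0   0   0   0   0
  1   0   0   0   0   0   0   9   9   9   9   9   9   9
  2   0   0   0   0   0   0   9   9   9   9   9   9   9
  3   0   0   0   0   0   0   9   9   9   9   9   9  15
  4   0   0   0   0   0   0   9   9   9   9   9   9  15
  5   0   0   0   0   0   9   9   9   9   9   9  18  18
  6   0   0   5   5   5   9   9  14  14  14  14  18  18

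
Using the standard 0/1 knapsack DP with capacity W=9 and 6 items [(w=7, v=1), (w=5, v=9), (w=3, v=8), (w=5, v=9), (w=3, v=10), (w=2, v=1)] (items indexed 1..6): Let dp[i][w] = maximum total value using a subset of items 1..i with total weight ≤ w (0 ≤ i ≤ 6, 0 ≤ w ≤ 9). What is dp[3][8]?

17

i\w   0   1   2   3   4   5   6   7   8   9
  0   0   0   0   0   0   0   0   0   0   0
  1   0   0   0   0   0   0   0   1   1   1
  2   0   0   0   0   0   9   9   9   9   9
  3   0   0   0   8   8   9   9   9  17  17
  4   0   0   0   8   8   9   9   9  17  17
  5   0   0   0  10  10  10  18  18  19  19
  6   0   0   1  10  10  11  18  18  19  19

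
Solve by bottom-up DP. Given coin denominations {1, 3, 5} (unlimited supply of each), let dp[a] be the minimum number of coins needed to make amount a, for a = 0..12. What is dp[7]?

3

 a  0  1  2  3  4  5  6  7  8  9 10 11 12
dp  0  1  2  1  2  1  2  3  2  3  2  3  4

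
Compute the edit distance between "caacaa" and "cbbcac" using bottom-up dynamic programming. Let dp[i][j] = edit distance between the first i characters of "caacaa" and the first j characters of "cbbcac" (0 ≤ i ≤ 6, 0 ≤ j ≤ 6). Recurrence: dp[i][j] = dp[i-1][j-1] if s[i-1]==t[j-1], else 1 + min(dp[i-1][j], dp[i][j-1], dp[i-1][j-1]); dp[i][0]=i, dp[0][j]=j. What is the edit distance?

3

   ''  c  b  b  c  a  c
''  0  1  2  3  4  5  6
 c  1  0  1  2  3  4  5
 a  2  1  1  2  3  3  4
 a  3  2  2  2  3  3  4
 c  4  3  3  3  2  3  3
 a  5  4  4  4  3  2  3
 a  6  5  5  5  4  3  3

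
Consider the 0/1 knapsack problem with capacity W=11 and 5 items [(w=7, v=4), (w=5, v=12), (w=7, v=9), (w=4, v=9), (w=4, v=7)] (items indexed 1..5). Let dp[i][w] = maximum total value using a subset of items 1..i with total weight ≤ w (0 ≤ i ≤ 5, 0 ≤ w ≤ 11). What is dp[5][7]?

12

i\w   0   1   2   3   4   5   6   7   8   9  10  11
  0   0   0   0   0   0   0   0   0   0   0   0   0
  1   0   0   0   0   0   0   0   4   4   4   4   4
  2   0   0   0   0   0  12  12  12  12  12  12  12
  3   0   0   0   0   0  12  12  12  12  12  12  12
  4   0   0   0   0   9  12  12  12  12  21  21  21
  5   0   0   0   0   9  12  12  12  16  21  21  21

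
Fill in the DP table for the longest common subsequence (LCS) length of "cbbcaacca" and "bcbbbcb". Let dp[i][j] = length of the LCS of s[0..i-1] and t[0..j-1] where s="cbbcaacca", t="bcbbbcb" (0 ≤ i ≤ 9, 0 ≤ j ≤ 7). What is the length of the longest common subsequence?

   ''  b  c  b  b  b  c  b
''  0  0  0  0  0  0  0  0
 c  0  0  1  1  1  1  1  1
 b  0  1  1  2  2  2  2  2
 b  0  1  1  2  3  3  3  3
 c  0  1  2  2  3  3  4  4
 a  0  1  2  2  3  3  4  4
 a  0  1  2  2  3  3  4  4
 c  0  1  2  2  3  3  4  4
 c  0  1  2  2  3  3  4  4
 a  0  1  2  2  3  3  4  4

4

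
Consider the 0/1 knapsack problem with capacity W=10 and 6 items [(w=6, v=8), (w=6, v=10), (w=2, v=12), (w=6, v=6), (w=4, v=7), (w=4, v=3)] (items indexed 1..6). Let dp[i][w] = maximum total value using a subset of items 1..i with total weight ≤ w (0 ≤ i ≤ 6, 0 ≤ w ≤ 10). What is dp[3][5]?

i\w   0   1   2   3   4   5   6   7   8   9  10
  0   0   0   0   0   0   0   0   0   0   0   0
  1   0   0   0   0   0   0   8   8   8   8   8
  2   0   0   0   0   0   0  10  10  10  10  10
  3   0   0  12  12  12  12  12  12  22  22  22
  4   0   0  12  12  12  12  12  12  22  22  22
  5   0   0  12  12  12  12  19  19  22  22  22
  6   0   0  12  12  12  12  19  19  22  22  22

12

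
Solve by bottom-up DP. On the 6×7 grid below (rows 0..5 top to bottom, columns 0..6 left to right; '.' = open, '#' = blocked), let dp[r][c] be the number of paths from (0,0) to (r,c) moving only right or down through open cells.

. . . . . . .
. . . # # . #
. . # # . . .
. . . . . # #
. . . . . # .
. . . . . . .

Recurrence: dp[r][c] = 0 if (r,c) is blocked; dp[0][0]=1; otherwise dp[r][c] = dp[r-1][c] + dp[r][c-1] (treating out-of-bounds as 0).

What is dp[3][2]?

r\c   0   1   2   3   4   5   6
  0   1   1   1   1   1   1   1
  1   1   2   3   0   0   1   0
  2   1   3   0   0   0   1   1
  3   1   4   4   4   4   0   0
  4   1   5   9  13  17   0   0
  5   1   6  15  28  45  45  45

4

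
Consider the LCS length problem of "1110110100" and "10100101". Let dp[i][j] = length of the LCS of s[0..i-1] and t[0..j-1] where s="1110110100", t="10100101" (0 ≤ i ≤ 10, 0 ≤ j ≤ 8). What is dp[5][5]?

   ''  1  0  1  0  0  1  0  1
''  0  0  0  0  0  0  0  0  0
 1  0  1  1  1  1  1  1  1  1
 1  0  1  1  2  2  2  2  2  2
 1  0  1  1  2  2  2  3  3  3
 0  0  1  2  2  3  3  3  4  4
 1  0  1  2  3  3  3  4  4  5
 1  0  1  2  3  3  3  4  4  5
 0  0  1  2  3  4  4  4  5  5
 1  0  1  2  3  4  4  5  5  6
 0  0  1  2  3  4  5  5  6  6
 0  0  1  2  3  4  5  5  6  6

3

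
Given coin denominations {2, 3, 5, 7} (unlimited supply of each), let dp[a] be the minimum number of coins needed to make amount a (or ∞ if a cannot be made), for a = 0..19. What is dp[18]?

 a  0  1  2  3  4  5  6  7  8  9 10 11 12 13 14 15 16 17 18 19
dp  0  -  1  1  2  1  2  1  2  2  2  3  2  3  2  3  3  3  4  3
(- denotes ∞ / unreachable)

4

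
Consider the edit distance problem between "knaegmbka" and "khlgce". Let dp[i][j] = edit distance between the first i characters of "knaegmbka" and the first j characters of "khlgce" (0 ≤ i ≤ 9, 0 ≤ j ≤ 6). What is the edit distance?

7

   ''  k  h  l  g  c  e
''  0  1  2  3  4  5  6
 k  1  0  1  2  3  4  5
 n  2  1  1  2  3  4  5
 a  3  2  2  2  3  4  5
 e  4  3  3  3  3  4  4
 g  5  4  4  4  3  4  5
 m  6  5  5  5  4  4  5
 b  7  6  6  6  5  5  5
 k  8  7  7  7  6  6  6
 a  9  8  8  8  7  7  7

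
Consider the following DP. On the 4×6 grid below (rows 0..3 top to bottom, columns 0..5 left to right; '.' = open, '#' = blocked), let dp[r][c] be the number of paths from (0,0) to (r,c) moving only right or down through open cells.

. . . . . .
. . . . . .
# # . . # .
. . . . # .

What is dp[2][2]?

3

r\c   0   1   2   3   4   5
  0   1   1   1   1   1   1
  1   1   2   3   4   5   6
  2   0   0   3   7   0   6
  3   0   0   3  10   0   6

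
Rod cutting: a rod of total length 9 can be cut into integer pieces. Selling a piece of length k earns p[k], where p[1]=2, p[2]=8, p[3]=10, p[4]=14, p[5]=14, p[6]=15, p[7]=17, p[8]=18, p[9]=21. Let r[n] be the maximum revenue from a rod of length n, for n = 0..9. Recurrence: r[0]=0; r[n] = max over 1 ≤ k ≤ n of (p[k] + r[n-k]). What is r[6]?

   n    0    1    2    3    4    5    6    7    8    9
r[n]    0    2    8   10   16   18   24   26   32   34

24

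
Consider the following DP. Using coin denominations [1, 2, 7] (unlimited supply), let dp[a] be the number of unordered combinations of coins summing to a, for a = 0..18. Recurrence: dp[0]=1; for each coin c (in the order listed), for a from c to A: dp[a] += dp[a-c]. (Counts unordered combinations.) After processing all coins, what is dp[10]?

after  coin     0     1     2     3     4     5     6     7     8     9    10    11    12    13    14    15    16    17    18
          1     1     1     1     1     1     1     1     1     1     1     1     1     1     1     1     1     1     1     1
          2     1     1     2     2     3     3     4     4     5     5     6     6     7     7     8     8     9     9    10
          7     1     1     2     2     3     3     4     5     6     7     8     9    10    11    13    14    16    17    19

8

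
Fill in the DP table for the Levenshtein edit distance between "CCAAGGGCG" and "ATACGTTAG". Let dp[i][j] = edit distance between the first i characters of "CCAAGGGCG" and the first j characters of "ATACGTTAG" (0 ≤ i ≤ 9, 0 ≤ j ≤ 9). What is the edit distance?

   ''  A  T  A  C  G  T  T  A  G
''  0  1  2  3  4  5  6  7  8  9
 C  1  1  2  3  3  4  5  6  7  8
 C  2  2  2  3  3  4  5  6  7  8
 A  3  2  3  2  3  4  5  6  6  7
 A  4  3  3  3  3  4  5  6  6  7
 G  5  4  4  4  4  3  4  5  6  6
 G  6  5  5  5  5  4  4  5  6  6
 G  7  6  6  6  6  5  5  5  6  6
 C  8  7  7  7  6  6  6  6  6  7
 G  9  8  8  8  7  6  7  7  7  6

6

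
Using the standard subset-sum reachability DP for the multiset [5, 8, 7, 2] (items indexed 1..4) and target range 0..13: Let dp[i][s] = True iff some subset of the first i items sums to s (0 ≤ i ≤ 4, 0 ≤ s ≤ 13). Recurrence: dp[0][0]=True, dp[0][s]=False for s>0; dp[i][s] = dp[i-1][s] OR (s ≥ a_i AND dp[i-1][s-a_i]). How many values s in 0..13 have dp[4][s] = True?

9

i\s   0   1   2   3   4   5   6   7   8   9  10  11  12  13
  0   T   F   F   F   F   F   F   F   F   F   F   F   F   F
  1   T   F   F   F   F   T   F   F   F   F   F   F   F   F
  2   T   F   F   F   F   T   F   F   T   F   F   F   F   T
  3   T   F   F   F   F   T   F   T   T   F   F   F   T   T
  4   T   F   T   F   F   T   F   T   T   T   T   F   T   T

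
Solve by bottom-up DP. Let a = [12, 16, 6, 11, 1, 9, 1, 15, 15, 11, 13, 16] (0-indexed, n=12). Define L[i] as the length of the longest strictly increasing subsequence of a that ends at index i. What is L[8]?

   i    0    1    2    3    4    5    6    7    8    9   10   11
a[i]   12   16    6   11    1    9    1   15   15   11   13   16
L[i]    1    2    1    2    1    2    1    3    3    3    4    5

3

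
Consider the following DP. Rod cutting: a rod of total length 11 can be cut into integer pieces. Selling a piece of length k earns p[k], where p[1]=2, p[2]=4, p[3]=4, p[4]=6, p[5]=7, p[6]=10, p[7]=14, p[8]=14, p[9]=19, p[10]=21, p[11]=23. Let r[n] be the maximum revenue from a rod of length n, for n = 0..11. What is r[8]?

   n    0    1    2    3    4    5    6    7    8    9   10   11
r[n]    0    2    4    6    8   10   12   14   16   19   21   23

16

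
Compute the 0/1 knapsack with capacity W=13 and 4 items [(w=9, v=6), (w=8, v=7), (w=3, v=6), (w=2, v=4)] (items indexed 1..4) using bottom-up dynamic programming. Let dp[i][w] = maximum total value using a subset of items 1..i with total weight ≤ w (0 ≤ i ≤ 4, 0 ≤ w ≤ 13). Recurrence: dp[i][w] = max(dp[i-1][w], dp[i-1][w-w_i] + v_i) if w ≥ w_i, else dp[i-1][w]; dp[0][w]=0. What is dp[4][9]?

10

i\w   0   1   2   3   4   5   6   7   8   9  10  11  12  13
  0   0   0   0   0   0   0   0   0   0   0   0   0   0   0
  1   0   0   0   0   0   0   0   0   0   6   6   6   6   6
  2   0   0   0   0   0   0   0   0   7   7   7   7   7   7
  3   0   0   0   6   6   6   6   6   7   7   7  13  13  13
  4   0   0   4   6   6  10  10  10  10  10  11  13  13  17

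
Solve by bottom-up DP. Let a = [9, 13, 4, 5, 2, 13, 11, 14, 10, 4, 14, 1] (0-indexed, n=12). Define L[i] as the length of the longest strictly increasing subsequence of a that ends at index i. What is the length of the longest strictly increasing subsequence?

   i    0    1    2    3    4    5    6    7    8    9   10   11
a[i]    9   13    4    5    2   13   11   14   10    4   14    1
L[i]    1    2    1    2    1    3    3    4    3    2    4    1

4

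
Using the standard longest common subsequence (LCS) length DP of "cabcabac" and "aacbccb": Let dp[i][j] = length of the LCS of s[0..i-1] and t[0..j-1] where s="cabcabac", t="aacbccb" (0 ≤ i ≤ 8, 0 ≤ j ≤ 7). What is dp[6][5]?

   ''  a  a  c  b  c  c  b
''  0  0  0  0  0  0  0  0
 c  0  0  0  1  1  1  1  1
 a  0  1  1  1  1  1  1  1
 b  0  1  1  1  2  2  2  2
 c  0  1  1  2  2  3  3  3
 a  0  1  2  2  2  3  3  3
 b  0  1  2  2  3  3  3  4
 a  0  1  2  2  3  3  3  4
 c  0  1  2  3  3  4  4  4

3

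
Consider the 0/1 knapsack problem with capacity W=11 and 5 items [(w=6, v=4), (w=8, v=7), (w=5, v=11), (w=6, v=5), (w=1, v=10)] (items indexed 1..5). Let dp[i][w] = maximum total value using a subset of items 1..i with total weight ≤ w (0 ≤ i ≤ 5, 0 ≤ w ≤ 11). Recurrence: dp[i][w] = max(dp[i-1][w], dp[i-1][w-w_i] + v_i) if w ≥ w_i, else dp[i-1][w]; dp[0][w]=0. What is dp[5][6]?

i\w   0   1   2   3   4   5   6   7   8   9  10  11
  0   0   0   0   0   0   0   0   0   0   0   0   0
  1   0   0   0   0   0   0   4   4   4   4   4   4
  2   0   0   0   0   0   0   4   4   7   7   7   7
  3   0   0   0   0   0  11  11  11  11  11  11  15
  4   0   0   0   0   0  11  11  11  11  11  11  16
  5   0  10  10  10  10  11  21  21  21  21  21  21

21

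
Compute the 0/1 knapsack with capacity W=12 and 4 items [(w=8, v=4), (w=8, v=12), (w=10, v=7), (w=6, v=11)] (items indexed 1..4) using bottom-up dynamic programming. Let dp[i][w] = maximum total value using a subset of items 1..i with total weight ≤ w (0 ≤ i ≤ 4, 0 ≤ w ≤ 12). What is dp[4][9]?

12

i\w   0   1   2   3   4   5   6   7   8   9  10  11  12
  0   0   0   0   0   0   0   0   0   0   0   0   0   0
  1   0   0   0   0   0   0   0   0   4   4   4   4   4
  2   0   0   0   0   0   0   0   0  12  12  12  12  12
  3   0   0   0   0   0   0   0   0  12  12  12  12  12
  4   0   0   0   0   0   0  11  11  12  12  12  12  12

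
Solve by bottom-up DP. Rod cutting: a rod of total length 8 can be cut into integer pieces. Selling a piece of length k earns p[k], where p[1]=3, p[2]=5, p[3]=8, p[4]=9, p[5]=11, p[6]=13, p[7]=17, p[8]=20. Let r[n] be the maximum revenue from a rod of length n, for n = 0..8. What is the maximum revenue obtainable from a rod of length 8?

   n    0    1    2    3    4    5    6    7    8
r[n]    0    3    6    9   12   15   18   21   24

24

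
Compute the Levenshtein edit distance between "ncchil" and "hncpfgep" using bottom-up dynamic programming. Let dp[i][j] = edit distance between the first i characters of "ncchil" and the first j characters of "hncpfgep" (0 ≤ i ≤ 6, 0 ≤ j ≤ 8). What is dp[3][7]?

5

   ''  h  n  c  p  f  g  e  p
''  0  1  2  3  4  5  6  7  8
 n  1  1  1  2  3  4  5  6  7
 c  2  2  2  1  2  3  4  5  6
 c  3  3  3  2  2  3  4  5  6
 h  4  3  4  3  3  3  4  5  6
 i  5  4  4  4  4  4  4  5  6
 l  6  5  5  5  5  5  5  5  6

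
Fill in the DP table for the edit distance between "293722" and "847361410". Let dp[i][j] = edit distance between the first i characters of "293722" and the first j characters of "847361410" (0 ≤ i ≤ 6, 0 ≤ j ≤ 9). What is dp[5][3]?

4

   ''  8  4  7  3  6  1  4  1  0
''  0  1  2  3  4  5  6  7  8  9
 2  1  1  2  3  4  5  6  7  8  9
 9  2  2  2  3  4  5  6  7  8  9
 3  3  3  3  3  3  4  5  6  7  8
 7  4  4  4  3  4  4  5  6  7  8
 2  5  5  5  4  4  5  5  6  7  8
 2  6  6  6  5  5  5  6  6  7  8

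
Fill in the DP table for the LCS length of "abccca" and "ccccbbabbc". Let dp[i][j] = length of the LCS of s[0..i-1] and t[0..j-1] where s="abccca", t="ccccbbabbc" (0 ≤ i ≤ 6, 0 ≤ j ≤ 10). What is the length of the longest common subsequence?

4

   ''  c  c  c  c  b  b  a  b  b  c
''  0  0  0  0  0  0  0  0  0  0  0
 a  0  0  0  0  0  0  0  1  1  1  1
 b  0  0  0  0  0  1  1  1  2  2  2
 c  0  1  1  1  1  1  1  1  2  2  3
 c  0  1  2  2  2  2  2  2  2  2  3
 c  0  1  2  3  3  3  3  3  3  3  3
 a  0  1  2  3  3  3  3  4  4  4  4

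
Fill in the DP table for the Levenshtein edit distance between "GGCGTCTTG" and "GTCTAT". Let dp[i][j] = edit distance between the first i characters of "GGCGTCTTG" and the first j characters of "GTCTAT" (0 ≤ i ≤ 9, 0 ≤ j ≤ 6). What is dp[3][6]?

   ''  G  T  C  T  A  T
''  0  1  2  3  4  5  6
 G  1  0  1  2  3  4  5
 G  2  1  1  2  3  4  5
 C  3  2  2  1  2  3  4
 G  4  3  3  2  2  3  4
 T  5  4  3  3  2  3  3
 C  6  5  4  3  3  3  4
 T  7  6  5  4  3  4  3
 T  8  7  6  5  4  4  4
 G  9  8  7  6  5  5  5

4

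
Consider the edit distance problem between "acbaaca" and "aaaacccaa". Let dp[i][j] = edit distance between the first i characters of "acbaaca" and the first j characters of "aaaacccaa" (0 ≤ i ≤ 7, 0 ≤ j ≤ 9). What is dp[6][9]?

   ''  a  a  a  a  c  c  c  a  a
''  0  1  2  3  4  5  6  7  8  9
 a  1  0  1  2  3  4  5  6  7  8
 c  2  1  1  2  3  3  4  5  6  7
 b  3  2  2  2  3  4  4  5  6  7
 a  4  3  2  2  2  3  4  5  5  6
 a  5  4  3  2  2  3  4  5  5  5
 c  6  5  4  3  3  2  3  4  5  6
 a  7  6  5  4  3  3  3  4  4  5

6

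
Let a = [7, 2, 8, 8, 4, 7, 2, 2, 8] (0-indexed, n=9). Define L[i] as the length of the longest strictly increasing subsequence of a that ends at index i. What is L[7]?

1

   i    0    1    2    3    4    5    6    7    8
a[i]    7    2    8    8    4    7    2    2    8
L[i]    1    1    2    2    2    3    1    1    4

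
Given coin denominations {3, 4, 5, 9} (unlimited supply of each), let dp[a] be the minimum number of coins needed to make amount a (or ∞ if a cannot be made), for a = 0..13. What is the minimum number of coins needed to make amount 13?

 a  0  1  2  3  4  5  6  7  8  9 10 11 12 13
dp  0  -  -  1  1  1  2  2  2  1  2  3  2  2
(- denotes ∞ / unreachable)

2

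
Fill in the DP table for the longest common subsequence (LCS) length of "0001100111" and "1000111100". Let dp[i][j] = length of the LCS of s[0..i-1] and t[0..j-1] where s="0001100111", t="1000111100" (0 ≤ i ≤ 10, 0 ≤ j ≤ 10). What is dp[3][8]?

3

   ''  1  0  0  0  1  1  1  1  0  0
''  0  0  0  0  0  0  0  0  0  0  0
 0  0  0  1  1  1  1  1  1  1  1  1
 0  0  0  1  2  2  2  2  2  2  2  2
 0  0  0  1  2  3  3  3  3  3  3  3
 1  0  1  1  2  3  4  4  4  4  4  4
 1  0  1  1  2  3  4  5  5  5  5  5
 0  0  1  2  2  3  4  5  5  5  6  6
 0  0  1  2  3  3  4  5  5  5  6  7
 1  0  1  2  3  3  4  5  6  6  6  7
 1  0  1  2  3  3  4  5  6  7  7  7
 1  0  1  2  3  3  4  5  6  7  7  7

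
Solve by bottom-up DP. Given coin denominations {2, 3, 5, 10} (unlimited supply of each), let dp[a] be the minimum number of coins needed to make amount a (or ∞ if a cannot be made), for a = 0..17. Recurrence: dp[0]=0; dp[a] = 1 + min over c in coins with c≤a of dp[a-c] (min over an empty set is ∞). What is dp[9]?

 a  0  1  2  3  4  5  6  7  8  9 10 11 12 13 14 15 16 17
dp  0  -  1  1  2  1  2  2  2  3  1  3  2  2  3  2  3  3
(- denotes ∞ / unreachable)

3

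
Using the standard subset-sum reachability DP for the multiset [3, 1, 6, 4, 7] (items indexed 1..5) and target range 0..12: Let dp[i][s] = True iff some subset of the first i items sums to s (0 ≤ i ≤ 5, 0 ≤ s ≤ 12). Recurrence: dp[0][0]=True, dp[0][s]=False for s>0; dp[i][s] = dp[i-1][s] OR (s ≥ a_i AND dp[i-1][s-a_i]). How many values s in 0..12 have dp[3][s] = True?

8

i\s   0   1   2   3   4   5   6   7   8   9  10  11  12
  0   T   F   F   F   F   F   F   F   F   F   F   F   F
  1   T   F   F   T   F   F   F   F   F   F   F   F   F
  2   T   T   F   T   T   F   F   F   F   F   F   F   F
  3   T   T   F   T   T   F   T   T   F   T   T   F   F
  4   T   T   F   T   T   T   T   T   T   T   T   T   F
  5   T   T   F   T   T   T   T   T   T   T   T   T   T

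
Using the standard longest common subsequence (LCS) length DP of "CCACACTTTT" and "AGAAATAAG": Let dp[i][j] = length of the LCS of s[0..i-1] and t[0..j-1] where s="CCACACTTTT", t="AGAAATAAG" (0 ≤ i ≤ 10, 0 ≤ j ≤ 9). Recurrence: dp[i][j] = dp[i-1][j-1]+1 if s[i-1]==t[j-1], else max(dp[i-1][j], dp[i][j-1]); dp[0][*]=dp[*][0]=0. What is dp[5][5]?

   ''  A  G  A  A  A  T  A  A  G
''  0  0  0  0  0  0  0  0  0  0
 C  0  0  0  0  0  0  0  0  0  0
 C  0  0  0  0  0  0  0  0  0  0
 A  0  1  1  1  1  1  1  1  1  1
 C  0  1  1  1  1  1  1  1  1  1
 A  0  1  1  2  2  2  2  2  2  2
 C  0  1  1  2  2  2  2  2  2  2
 T  0  1  1  2  2  2  3  3  3  3
 T  0  1  1  2  2  2  3  3  3  3
 T  0  1  1  2  2  2  3  3  3  3
 T  0  1  1  2  2  2  3  3  3  3

2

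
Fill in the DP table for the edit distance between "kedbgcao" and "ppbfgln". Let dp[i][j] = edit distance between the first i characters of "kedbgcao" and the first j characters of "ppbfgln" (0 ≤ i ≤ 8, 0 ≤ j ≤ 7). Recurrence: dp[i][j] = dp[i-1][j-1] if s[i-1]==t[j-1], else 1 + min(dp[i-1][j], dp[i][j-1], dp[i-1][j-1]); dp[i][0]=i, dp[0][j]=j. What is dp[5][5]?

   ''  p  p  b  f  g  l  n
''  0  1  2  3  4  5  6  7
 k  1  1  2  3  4  5  6  7
 e  2  2  2  3  4  5  6  7
 d  3  3  3  3  4  5  6  7
 b  4  4  4  3  4  5  6  7
 g  5  5  5  4  4  4  5  6
 c  6  6  6  5  5  5  5  6
 a  7  7  7  6  6  6  6  6
 o  8  8  8  7  7  7  7  7

4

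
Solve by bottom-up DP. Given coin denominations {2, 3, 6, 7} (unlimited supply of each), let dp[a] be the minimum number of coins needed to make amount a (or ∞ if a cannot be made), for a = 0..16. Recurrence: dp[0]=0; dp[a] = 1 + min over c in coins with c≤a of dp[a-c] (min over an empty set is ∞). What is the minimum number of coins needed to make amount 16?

3

 a  0  1  2  3  4  5  6  7  8  9 10 11 12 13 14 15 16
dp  0  -  1  1  2  2  1  1  2  2  2  3  2  2  2  3  3
(- denotes ∞ / unreachable)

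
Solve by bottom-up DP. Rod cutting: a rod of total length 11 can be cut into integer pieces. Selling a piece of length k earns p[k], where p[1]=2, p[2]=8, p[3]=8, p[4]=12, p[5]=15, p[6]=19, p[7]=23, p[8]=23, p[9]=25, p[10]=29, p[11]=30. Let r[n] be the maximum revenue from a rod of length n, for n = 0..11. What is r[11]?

   n    0    1    2    3    4    5    6    7    8    9   10   11
r[n]    0    2    8   10   16   18   24   26   32   34   40   42

42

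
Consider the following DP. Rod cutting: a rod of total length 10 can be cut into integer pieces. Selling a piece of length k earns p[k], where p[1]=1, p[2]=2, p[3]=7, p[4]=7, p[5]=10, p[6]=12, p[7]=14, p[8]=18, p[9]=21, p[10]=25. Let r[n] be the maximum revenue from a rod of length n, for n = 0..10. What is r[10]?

   n    0    1    2    3    4    5    6    7    8    9   10
r[n]    0    1    2    7    8   10   14   15   18   21   25

25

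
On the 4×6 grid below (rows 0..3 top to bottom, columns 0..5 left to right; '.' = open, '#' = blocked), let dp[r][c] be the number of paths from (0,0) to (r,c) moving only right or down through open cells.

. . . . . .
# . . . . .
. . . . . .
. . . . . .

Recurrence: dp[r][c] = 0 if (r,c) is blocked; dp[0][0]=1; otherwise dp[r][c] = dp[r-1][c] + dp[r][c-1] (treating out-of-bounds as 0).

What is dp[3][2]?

4

r\c   0   1   2   3   4   5
  0   1   1   1   1   1   1
  1   0   1   2   3   4   5
  2   0   1   3   6  10  15
  3   0   1   4  10  20  35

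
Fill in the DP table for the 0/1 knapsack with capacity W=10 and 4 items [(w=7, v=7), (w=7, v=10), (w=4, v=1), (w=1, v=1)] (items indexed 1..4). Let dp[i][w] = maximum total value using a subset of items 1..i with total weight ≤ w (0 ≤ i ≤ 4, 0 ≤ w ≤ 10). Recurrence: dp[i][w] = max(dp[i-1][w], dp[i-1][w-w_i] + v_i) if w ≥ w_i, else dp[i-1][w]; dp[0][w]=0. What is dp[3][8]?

i\w   0   1   2   3   4   5   6   7   8   9  10
  0   0   0   0   0   0   0   0   0   0   0   0
  1   0   0   0   0   0   0   0   7   7   7   7
  2   0   0   0   0   0   0   0  10  10  10  10
  3   0   0   0   0   1   1   1  10  10  10  10
  4   0   1   1   1   1   2   2  10  11  11  11

10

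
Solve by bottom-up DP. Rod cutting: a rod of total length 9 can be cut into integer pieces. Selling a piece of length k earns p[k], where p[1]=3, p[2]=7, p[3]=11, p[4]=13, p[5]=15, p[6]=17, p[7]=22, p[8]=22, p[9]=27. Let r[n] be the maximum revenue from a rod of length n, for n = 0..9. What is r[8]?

   n    0    1    2    3    4    5    6    7    8    9
r[n]    0    3    7   11   14   18   22   25   29   33

29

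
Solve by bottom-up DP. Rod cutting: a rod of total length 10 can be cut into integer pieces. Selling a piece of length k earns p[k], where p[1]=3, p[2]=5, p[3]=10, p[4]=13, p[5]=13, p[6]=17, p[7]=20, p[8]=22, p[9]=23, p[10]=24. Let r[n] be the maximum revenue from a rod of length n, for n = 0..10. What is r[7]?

   n    0    1    2    3    4    5    6    7    8    9   10
r[n]    0    3    6   10   13   16   20   23   26   30   33

23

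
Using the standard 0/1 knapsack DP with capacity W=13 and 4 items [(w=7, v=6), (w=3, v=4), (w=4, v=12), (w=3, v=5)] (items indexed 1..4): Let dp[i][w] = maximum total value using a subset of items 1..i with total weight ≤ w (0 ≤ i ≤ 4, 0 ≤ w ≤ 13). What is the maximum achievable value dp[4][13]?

i\w   0   1   2   3   4   5   6   7   8   9  10  11  12  13
  0   0   0   0   0   0   0   0   0   0   0   0   0   0   0
  1   0   0   0   0   0   0   0   6   6   6   6   6   6   6
  2   0   0   0   4   4   4   4   6   6   6  10  10  10  10
  3   0   0   0   4  12  12  12  16  16  16  16  18  18  18
  4   0   0   0   5  12  12  12  17  17  17  21  21  21  21

21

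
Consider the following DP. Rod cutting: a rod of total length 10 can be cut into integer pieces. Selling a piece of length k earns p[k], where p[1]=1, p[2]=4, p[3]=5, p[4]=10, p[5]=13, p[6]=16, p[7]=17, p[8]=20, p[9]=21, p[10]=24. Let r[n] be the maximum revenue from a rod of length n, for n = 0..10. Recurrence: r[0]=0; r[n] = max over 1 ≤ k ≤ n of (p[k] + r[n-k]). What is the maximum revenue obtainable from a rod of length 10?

26

   n    0    1    2    3    4    5    6    7    8    9   10
r[n]    0    1    4    5   10   13   16   17   20   23   26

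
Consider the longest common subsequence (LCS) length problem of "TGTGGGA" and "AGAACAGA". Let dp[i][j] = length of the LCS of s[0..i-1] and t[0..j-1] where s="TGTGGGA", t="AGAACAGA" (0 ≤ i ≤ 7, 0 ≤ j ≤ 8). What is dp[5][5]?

1

   ''  A  G  A  A  C  A  G  A
''  0  0  0  0  0  0  0  0  0
 T  0  0  0  0  0  0  0  0  0
 G  0  0  1  1  1  1  1  1  1
 T  0  0  1  1  1  1  1  1  1
 G  0  0  1  1  1  1  1  2  2
 G  0  0  1  1  1  1  1  2  2
 G  0  0  1  1  1  1  1  2  2
 A  0  1  1  2  2  2  2  2  3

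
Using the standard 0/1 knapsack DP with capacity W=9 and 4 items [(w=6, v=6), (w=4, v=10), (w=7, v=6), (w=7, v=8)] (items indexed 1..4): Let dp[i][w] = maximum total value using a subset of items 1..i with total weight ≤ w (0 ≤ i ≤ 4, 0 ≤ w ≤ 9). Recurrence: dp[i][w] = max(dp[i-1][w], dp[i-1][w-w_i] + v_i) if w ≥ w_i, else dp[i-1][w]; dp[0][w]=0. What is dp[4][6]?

i\w   0   1   2   3   4   5   6   7   8   9
  0   0   0   0   0   0   0   0   0   0   0
  1   0   0   0   0   0   0   6   6   6   6
  2   0   0   0   0  10  10  10  10  10  10
  3   0   0   0   0  10  10  10  10  10  10
  4   0   0   0   0  10  10  10  10  10  10

10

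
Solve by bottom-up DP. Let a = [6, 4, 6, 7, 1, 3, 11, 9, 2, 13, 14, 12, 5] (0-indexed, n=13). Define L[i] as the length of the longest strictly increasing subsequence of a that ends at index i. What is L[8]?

   i    0    1    2    3    4    5    6    7    8    9   10   11   12
a[i]    6    4    6    7    1    3   11    9    2   13   14   12    5
L[i]    1    1    2    3    1    2    4    4    2    5    6    5    3

2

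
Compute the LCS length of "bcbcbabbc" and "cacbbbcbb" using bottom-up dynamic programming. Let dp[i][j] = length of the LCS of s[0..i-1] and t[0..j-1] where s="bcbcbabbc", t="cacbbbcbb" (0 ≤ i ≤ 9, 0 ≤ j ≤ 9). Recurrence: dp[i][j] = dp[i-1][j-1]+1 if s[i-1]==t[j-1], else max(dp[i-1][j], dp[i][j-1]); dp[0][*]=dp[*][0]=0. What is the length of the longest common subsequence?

6

   ''  c  a  c  b  b  b  c  b  b
''  0  0  0  0  0  0  0  0  0  0
 b  0  0  0  0  1  1  1  1  1  1
 c  0  1  1  1  1  1  1  2  2  2
 b  0  1  1  1  2  2  2  2  3  3
 c  0  1  1  2  2  2  2  3  3  3
 b  0  1  1  2  3  3  3  3  4  4
 a  0  1  2  2  3  3  3  3  4  4
 b  0  1  2  2  3  4  4  4  4  5
 b  0  1  2  2  3  4  5  5  5  5
 c  0  1  2  3  3  4  5  6  6  6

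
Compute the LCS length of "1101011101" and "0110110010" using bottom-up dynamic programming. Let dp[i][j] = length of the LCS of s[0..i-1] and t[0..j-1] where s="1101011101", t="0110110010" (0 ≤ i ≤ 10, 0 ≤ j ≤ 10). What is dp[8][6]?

5

   ''  0  1  1  0  1  1  0  0  1  0
''  0  0  0  0  0  0  0  0  0  0  0
 1  0  0  1  1  1  1  1  1  1  1  1
 1  0  0  1  2  2  2  2  2  2  2  2
 0  0  1  1  2  3  3  3  3  3  3  3
 1  0  1  2  2  3  4  4  4  4  4  4
 0  0  1  2  2  3  4  4  5  5  5  5
 1  0  1  2  3  3  4  5  5  5  6  6
 1  0  1  2  3  3  4  5  5  5  6  6
 1  0  1  2  3  3  4  5  5  5  6  6
 0  0  1  2  3  4  4  5  6  6  6  7
 1  0  1  2  3  4  5  5  6  6  7  7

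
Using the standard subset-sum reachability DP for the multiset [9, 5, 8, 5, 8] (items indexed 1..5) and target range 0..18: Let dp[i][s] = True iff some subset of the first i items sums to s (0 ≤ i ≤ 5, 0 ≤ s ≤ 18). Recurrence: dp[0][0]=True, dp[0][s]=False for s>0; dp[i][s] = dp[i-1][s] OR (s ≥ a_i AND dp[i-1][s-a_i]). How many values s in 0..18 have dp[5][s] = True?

10

i\s   0   1   2   3   4   5   6   7   8   9  10  11  12  13  14  15  16  17  18
  0   T   F   F   F   F   F   F   F   F   F   F   F   F   F   F   F   F   F   F
  1   T   F   F   F   F   F   F   F   F   T   F   F   F   F   F   F   F   F   F
  2   T   F   F   F   F   T   F   F   F   T   F   F   F   F   T   F   F   F   F
  3   T   F   F   F   F   T   F   F   T   T   F   F   F   T   T   F   F   T   F
  4   T   F   F   F   F   T   F   F   T   T   T   F   F   T   T   F   F   T   T
  5   T   F   F   F   F   T   F   F   T   T   T   F   F   T   T   F   T   T   T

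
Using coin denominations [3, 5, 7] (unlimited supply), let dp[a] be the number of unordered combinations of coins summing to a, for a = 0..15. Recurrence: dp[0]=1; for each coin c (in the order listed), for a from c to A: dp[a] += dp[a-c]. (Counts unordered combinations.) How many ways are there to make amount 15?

3

after  coin     0     1     2     3     4     5     6     7     8     9    10    11    12    13    14    15
          3     1     0     0     1     0     0     1     0     0     1     0     0     1     0     0     1
          5     1     0     0     1     0     1     1     0     1     1     1     1     1     1     1     2
          7     1     0     0     1     0     1     1     1     1     1     2     1     2     2     2     3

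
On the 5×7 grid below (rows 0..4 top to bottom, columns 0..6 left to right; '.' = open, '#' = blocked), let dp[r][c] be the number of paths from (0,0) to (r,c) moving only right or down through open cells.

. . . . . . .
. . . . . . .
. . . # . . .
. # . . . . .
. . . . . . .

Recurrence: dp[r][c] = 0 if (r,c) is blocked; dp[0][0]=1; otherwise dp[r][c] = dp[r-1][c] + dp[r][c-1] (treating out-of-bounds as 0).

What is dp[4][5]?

r\c   0   1   2   3   4   5   6
  0   1   1   1   1   1   1   1
  1   1   2   3   4   5   6   7
  2   1   3   6   0   5  11  18
  3   1   0   6   6  11  22  40
  4   1   1   7  13  24  46  86

46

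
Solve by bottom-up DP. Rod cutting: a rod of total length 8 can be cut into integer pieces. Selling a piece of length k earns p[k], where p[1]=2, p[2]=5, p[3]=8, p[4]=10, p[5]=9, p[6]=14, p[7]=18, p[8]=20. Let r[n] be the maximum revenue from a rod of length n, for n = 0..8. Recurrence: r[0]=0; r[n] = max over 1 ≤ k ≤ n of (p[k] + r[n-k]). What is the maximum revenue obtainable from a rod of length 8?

21

   n    0    1    2    3    4    5    6    7    8
r[n]    0    2    5    8   10   13   16   18   21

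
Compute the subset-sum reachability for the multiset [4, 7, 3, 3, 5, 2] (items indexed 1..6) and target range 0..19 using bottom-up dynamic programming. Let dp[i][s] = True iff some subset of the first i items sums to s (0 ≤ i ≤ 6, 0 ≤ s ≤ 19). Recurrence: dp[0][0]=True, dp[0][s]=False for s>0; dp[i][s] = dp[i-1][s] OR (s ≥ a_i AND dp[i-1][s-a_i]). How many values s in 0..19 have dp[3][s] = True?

i\s   0   1   2   3   4   5   6   7   8   9  10  11  12  13  14  15  16  17  18  19
  0   T   F   F   F   F   F   F   F   F   F   F   F   F   F   F   F   F   F   F   F
  1   T   F   F   F   T   F   F   F   F   F   F   F   F   F   F   F   F   F   F   F
  2   T   F   F   F   T   F   F   T   F   F   F   T   F   F   F   F   F   F   F   F
  3   T   F   F   T   T   F   F   T   F   F   T   T   F   F   T   F   F   F   F   F
  4   T   F   F   T   T   F   T   T   F   F   T   T   F   T   T   F   F   T   F   F
  5   T   F   F   T   T   T   T   T   T   T   T   T   T   T   T   T   T   T   T   T
  6   T   F   T   T   T   T   T   T   T   T   T   T   T   T   T   T   T   T   T   T

7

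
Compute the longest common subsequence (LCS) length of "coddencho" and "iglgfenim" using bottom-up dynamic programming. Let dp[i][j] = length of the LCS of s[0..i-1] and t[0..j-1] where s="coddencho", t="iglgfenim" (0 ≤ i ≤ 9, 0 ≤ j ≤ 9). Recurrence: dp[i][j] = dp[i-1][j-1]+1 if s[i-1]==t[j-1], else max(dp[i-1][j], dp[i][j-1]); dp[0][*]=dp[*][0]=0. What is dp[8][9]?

2

   ''  i  g  l  g  f  e  n  i  m
''  0  0  0  0  0  0  0  0  0  0
 c  0  0  0  0  0  0  0  0  0  0
 o  0  0  0  0  0  0  0  0  0  0
 d  0  0  0  0  0  0  0  0  0  0
 d  0  0  0  0  0  0  0  0  0  0
 e  0  0  0  0  0  0  1  1  1  1
 n  0  0  0  0  0  0  1  2  2  2
 c  0  0  0  0  0  0  1  2  2  2
 h  0  0  0  0  0  0  1  2  2  2
 o  0  0  0  0  0  0  1  2  2  2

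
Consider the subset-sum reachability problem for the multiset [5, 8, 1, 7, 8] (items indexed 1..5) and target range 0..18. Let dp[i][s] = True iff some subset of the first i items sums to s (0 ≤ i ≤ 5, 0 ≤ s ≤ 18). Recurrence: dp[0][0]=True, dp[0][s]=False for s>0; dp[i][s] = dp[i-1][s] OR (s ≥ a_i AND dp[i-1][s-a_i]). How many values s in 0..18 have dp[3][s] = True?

i\s   0   1   2   3   4   5   6   7   8   9  10  11  12  13  14  15  16  17  18
  0   T   F   F   F   F   F   F   F   F   F   F   F   F   F   F   F   F   F   F
  1   T   F   F   F   F   T   F   F   F   F   F   F   F   F   F   F   F   F   F
  2   T   F   F   F   F   T   F   F   T   F   F   F   F   T   F   F   F   F   F
  3   T   T   F   F   F   T   T   F   T   T   F   F   F   T   T   F   F   F   F
  4   T   T   F   F   F   T   T   T   T   T   F   F   T   T   T   T   T   F   F
  5   T   T   F   F   F   T   T   T   T   T   F   F   T   T   T   T   T   T   F

8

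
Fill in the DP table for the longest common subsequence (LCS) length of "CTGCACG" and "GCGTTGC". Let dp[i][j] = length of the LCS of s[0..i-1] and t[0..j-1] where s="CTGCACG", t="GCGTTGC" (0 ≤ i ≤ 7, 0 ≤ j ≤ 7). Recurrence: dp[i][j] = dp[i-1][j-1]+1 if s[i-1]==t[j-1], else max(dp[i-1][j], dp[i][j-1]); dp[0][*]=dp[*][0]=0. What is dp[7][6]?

3

   ''  G  C  G  T  T  G  C
''  0  0  0  0  0  0  0  0
 C  0  0  1  1  1  1  1  1
 T  0  0  1  1  2  2  2  2
 G  0  1  1  2  2  2  3  3
 C  0  1  2  2  2  2  3  4
 A  0  1  2  2  2  2  3  4
 C  0  1  2  2  2  2  3  4
 G  0  1  2  3  3  3  3  4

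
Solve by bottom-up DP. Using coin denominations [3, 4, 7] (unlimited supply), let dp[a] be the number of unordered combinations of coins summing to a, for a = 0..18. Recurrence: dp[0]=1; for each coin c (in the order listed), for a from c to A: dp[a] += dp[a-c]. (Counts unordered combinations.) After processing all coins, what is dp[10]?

2

after  coin     0     1     2     3     4     5     6     7     8     9    10    11    12    13    14    15    16    17    18
          3     1     0     0     1     0     0     1     0     0     1     0     0     1     0     0     1     0     0     1
          4     1     0     0     1     1     0     1     1     1     1     1     1     2     1     1     2     2     1     2
          7     1     0     0     1     1     0     1     2     1     1     2     2     2     2     3     3     3     3     4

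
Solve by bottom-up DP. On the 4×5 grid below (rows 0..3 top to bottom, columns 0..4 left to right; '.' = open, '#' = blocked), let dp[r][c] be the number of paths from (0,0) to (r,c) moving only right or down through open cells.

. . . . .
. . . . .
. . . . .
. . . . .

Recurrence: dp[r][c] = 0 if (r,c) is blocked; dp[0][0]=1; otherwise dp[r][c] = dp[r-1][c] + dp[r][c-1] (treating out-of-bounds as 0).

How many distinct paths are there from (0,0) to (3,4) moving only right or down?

r\c   0   1   2   3   4
  0   1   1   1   1   1
  1   1   2   3   4   5
  2   1   3   6  10  15
  3   1   4  10  20  35

35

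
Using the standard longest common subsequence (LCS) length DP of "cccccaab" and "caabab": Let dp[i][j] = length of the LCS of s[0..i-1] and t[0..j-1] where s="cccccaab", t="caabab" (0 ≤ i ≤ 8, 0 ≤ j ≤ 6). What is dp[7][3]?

3

   ''  c  a  a  b  a  b
''  0  0  0  0  0  0  0
 c  0  1  1  1  1  1  1
 c  0  1  1  1  1  1  1
 c  0  1  1  1  1  1  1
 c  0  1  1  1  1  1  1
 c  0  1  1  1  1  1  1
 a  0  1  2  2  2  2  2
 a  0  1  2  3  3  3  3
 b  0  1  2  3  4  4  4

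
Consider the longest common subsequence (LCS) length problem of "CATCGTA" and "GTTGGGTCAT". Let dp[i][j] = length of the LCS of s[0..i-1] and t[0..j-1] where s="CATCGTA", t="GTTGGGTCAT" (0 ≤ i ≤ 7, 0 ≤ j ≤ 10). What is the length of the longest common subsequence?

4

   ''  G  T  T  G  G  G  T  C  A  T
''  0  0  0  0  0  0  0  0  0  0  0
 C  0  0  0  0  0  0  0  0  1  1  1
 A  0  0  0  0  0  0  0  0  1  2  2
 T  0  0  1  1  1  1  1  1  1  2  3
 C  0  0  1  1  1  1  1  1  2  2  3
 G  0  1  1  1  2  2  2  2  2  2  3
 T  0  1  2  2  2  2  2  3  3  3  3
 A  0  1  2  2  2  2  2  3  3  4  4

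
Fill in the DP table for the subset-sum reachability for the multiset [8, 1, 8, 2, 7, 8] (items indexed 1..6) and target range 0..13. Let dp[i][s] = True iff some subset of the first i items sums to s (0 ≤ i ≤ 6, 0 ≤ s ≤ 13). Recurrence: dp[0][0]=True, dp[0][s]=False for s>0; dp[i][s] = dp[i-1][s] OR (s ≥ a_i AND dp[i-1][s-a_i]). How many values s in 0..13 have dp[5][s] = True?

i\s   0   1   2   3   4   5   6   7   8   9  10  11  12  13
  0   T   F   F   F   F   F   F   F   F   F   F   F   F   F
  1   T   F   F   F   F   F   F   F   T   F   F   F   F   F
  2   T   T   F   F   F   F   F   F   T   T   F   F   F   F
  3   T   T   F   F   F   F   F   F   T   T   F   F   F   F
  4   T   T   T   T   F   F   F   F   T   T   T   T   F   F
  5   T   T   T   T   F   F   F   T   T   T   T   T   F   F
  6   T   T   T   T   F   F   F   T   T   T   T   T   F   F

9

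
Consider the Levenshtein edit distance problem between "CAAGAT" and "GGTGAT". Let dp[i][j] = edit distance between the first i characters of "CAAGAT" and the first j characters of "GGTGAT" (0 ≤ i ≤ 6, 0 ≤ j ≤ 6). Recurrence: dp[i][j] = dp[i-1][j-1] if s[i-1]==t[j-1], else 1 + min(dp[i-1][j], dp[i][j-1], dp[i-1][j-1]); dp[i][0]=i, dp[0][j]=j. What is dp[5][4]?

   ''  G  G  T  G  A  T
''  0  1  2  3  4  5  6
 C  1  1  2  3  4  5  6
 A  2  2  2  3  4  4  5
 A  3  3  3  3  4  4  5
 G  4  3  3  4  3  4  5
 A  5  4  4  4  4  3  4
 T  6  5  5  4  5  4  3

4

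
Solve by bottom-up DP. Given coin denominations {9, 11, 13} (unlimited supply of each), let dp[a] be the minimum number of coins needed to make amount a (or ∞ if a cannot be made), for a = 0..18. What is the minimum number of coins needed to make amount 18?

2

 a  0  1  2  3  4  5  6  7  8  9 10 11 12 13 14 15 16 17 18
dp  0  -  -  -  -  -  -  -  -  1  -  1  -  1  -  -  -  -  2
(- denotes ∞ / unreachable)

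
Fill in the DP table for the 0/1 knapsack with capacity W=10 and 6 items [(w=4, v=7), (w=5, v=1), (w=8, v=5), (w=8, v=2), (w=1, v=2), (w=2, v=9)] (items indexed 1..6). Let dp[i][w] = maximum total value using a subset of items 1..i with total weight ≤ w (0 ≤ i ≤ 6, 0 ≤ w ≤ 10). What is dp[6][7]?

i\w   0   1   2   3   4   5   6   7   8   9  10
  0   0   0   0   0   0   0   0   0   0   0   0
  1   0   0   0   0   7   7   7   7   7   7   7
  2   0   0   0   0   7   7   7   7   7   8   8
  3   0   0   0   0   7   7   7   7   7   8   8
  4   0   0   0   0   7   7   7   7   7   8   8
  5   0   2   2   2   7   9   9   9   9   9  10
  6   0   2   9  11  11  11  16  18  18  18  18

18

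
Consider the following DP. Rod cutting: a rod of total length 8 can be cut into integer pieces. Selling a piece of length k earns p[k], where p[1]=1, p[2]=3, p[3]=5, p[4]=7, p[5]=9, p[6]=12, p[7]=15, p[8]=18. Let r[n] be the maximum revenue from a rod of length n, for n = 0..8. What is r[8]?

18

   n    0    1    2    3    4    5    6    7    8
r[n]    0    1    3    5    7    9   12   15   18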